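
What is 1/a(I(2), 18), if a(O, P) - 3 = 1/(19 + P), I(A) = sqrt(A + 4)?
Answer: 37/112 ≈ 0.33036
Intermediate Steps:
I(A) = sqrt(4 + A)
a(O, P) = 3 + 1/(19 + P)
1/a(I(2), 18) = 1/((58 + 3*18)/(19 + 18)) = 1/((58 + 54)/37) = 1/((1/37)*112) = 1/(112/37) = 37/112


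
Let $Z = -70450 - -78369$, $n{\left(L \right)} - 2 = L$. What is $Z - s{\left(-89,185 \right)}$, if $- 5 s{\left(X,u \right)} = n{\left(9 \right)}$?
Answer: $\frac{39606}{5} \approx 7921.2$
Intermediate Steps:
$n{\left(L \right)} = 2 + L$
$s{\left(X,u \right)} = - \frac{11}{5}$ ($s{\left(X,u \right)} = - \frac{2 + 9}{5} = \left(- \frac{1}{5}\right) 11 = - \frac{11}{5}$)
$Z = 7919$ ($Z = -70450 + 78369 = 7919$)
$Z - s{\left(-89,185 \right)} = 7919 - - \frac{11}{5} = 7919 + \frac{11}{5} = \frac{39606}{5}$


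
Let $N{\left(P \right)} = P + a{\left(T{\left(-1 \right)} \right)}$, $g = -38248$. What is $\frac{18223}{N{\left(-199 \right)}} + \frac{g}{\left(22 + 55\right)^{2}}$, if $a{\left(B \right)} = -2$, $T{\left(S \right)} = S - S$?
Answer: $- \frac{16533145}{170247} \approx -97.113$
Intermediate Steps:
$T{\left(S \right)} = 0$
$N{\left(P \right)} = -2 + P$ ($N{\left(P \right)} = P - 2 = -2 + P$)
$\frac{18223}{N{\left(-199 \right)}} + \frac{g}{\left(22 + 55\right)^{2}} = \frac{18223}{-2 - 199} - \frac{38248}{\left(22 + 55\right)^{2}} = \frac{18223}{-201} - \frac{38248}{77^{2}} = 18223 \left(- \frac{1}{201}\right) - \frac{38248}{5929} = - \frac{18223}{201} - \frac{5464}{847} = - \frac{16533145}{170247}$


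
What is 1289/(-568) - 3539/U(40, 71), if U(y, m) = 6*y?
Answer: -289939/17040 ≈ -17.015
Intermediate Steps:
1289/(-568) - 3539/U(40, 71) = 1289/(-568) - 3539/(6*40) = 1289*(-1/568) - 3539/240 = -1289/568 - 3539*1/240 = -1289/568 - 3539/240 = -289939/17040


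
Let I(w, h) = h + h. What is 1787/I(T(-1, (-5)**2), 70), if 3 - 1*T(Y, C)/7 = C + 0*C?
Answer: 1787/140 ≈ 12.764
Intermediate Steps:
T(Y, C) = 21 - 7*C (T(Y, C) = 21 - 7*(C + 0*C) = 21 - 7*(C + 0) = 21 - 7*C)
I(w, h) = 2*h
1787/I(T(-1, (-5)**2), 70) = 1787/((2*70)) = 1787/140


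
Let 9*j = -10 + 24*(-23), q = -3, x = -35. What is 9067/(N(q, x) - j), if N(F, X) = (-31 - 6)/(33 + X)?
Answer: 163206/1457 ≈ 112.02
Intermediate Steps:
N(F, X) = -37/(33 + X)
j = -562/9 (j = (-10 + 24*(-23))/9 = (-10 - 552)/9 = (⅑)*(-562) = -562/9 ≈ -62.444)
9067/(N(q, x) - j) = 9067/(-37/(33 - 35) - 1*(-562/9)) = 9067/(-37/(-2) + 562/9) = 9067/(-37*(-½) + 562/9) = 9067/(37/2 + 562/9) = 9067/(1457/18) = 9067*(18/1457) = 163206/1457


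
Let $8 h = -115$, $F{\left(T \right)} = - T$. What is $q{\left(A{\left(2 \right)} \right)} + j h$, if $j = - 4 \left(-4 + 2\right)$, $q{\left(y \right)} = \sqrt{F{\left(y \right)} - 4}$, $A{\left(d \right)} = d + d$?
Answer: $-115 + 2 i \sqrt{2} \approx -115.0 + 2.8284 i$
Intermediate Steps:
$A{\left(d \right)} = 2 d$
$h = - \frac{115}{8}$ ($h = \frac{1}{8} \left(-115\right) = - \frac{115}{8} \approx -14.375$)
$q{\left(y \right)} = \sqrt{-4 - y}$ ($q{\left(y \right)} = \sqrt{- y - 4} = \sqrt{-4 - y}$)
$j = 8$ ($j = \left(-4\right) \left(-2\right) = 8$)
$q{\left(A{\left(2 \right)} \right)} + j h = \sqrt{-4 - 2 \cdot 2} + 8 \left(- \frac{115}{8}\right) = \sqrt{-4 - 4} - 115 = \sqrt{-8} - 115 = 2 i \sqrt{2} - 115 = -115 + 2 i \sqrt{2}$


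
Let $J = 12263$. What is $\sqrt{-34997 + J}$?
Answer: $3 i \sqrt{2526} \approx 150.78 i$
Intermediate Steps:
$\sqrt{-34997 + J} = \sqrt{-34997 + 12263} = \sqrt{-22734} = 3 i \sqrt{2526}$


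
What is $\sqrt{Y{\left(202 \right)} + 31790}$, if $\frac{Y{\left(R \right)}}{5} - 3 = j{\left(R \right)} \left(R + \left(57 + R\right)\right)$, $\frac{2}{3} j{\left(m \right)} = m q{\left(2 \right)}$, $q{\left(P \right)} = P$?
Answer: $\sqrt{1428635} \approx 1195.3$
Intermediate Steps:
$j{\left(m \right)} = 3 m$ ($j{\left(m \right)} = \frac{3 m 2}{2} = \frac{3 \cdot 2 m}{2} = 3 m$)
$Y{\left(R \right)} = 15 + 15 R \left(57 + 2 R\right)$ ($Y{\left(R \right)} = 15 + 5 \cdot 3 R \left(R + \left(57 + R\right)\right) = 15 + 5 \cdot 3 R \left(57 + 2 R\right) = 15 + 15 R \left(57 + 2 R\right)$)
$\sqrt{Y{\left(202 \right)} + 31790} = \sqrt{\left(15 + 30 \cdot 202^{2} + 855 \cdot 202\right) + 31790} = \sqrt{\left(15 + 30 \cdot 40804 + 172710\right) + 31790} = \sqrt{\left(15 + 1224120 + 172710\right) + 31790} = \sqrt{1396845 + 31790} = \sqrt{1428635}$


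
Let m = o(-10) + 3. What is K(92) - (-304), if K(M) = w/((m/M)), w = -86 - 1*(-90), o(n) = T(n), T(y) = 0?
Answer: 1280/3 ≈ 426.67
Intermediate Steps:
o(n) = 0
w = 4 (w = -86 + 90 = 4)
m = 3 (m = 0 + 3 = 3)
K(M) = 4*M/3 (K(M) = 4/((3/M)) = 4*(M/3) = 4*M/3)
K(92) - (-304) = (4/3)*92 - (-304) = 368/3 - 304*(-1) = 368/3 + 304 = 1280/3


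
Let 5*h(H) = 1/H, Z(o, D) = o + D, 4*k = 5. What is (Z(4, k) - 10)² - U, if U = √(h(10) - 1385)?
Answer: 361/16 - I*√138498/10 ≈ 22.563 - 37.215*I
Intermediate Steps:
k = 5/4 (k = (¼)*5 = 5/4 ≈ 1.2500)
Z(o, D) = D + o
h(H) = 1/(5*H)
U = I*√138498/10 (U = √((⅕)/10 - 1385) = √((⅕)*(⅒) - 1385) = √(1/50 - 1385) = √(-69249/50) = I*√138498/10 ≈ 37.215*I)
(Z(4, k) - 10)² - U = ((5/4 + 4) - 10)² - I*√138498/10 = (21/4 - 10)² - I*√138498/10 = (-19/4)² - I*√138498/10 = 361/16 - I*√138498/10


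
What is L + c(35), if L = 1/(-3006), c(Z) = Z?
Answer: 105209/3006 ≈ 35.000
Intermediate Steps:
L = -1/3006 ≈ -0.00033267
L + c(35) = -1/3006 + 35 = 105209/3006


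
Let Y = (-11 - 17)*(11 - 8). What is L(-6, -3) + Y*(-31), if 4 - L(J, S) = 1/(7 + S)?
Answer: 10431/4 ≈ 2607.8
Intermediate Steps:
L(J, S) = 4 - 1/(7 + S)
Y = -84 (Y = -28*3 = -84)
L(-6, -3) + Y*(-31) = (27 + 4*(-3))/(7 - 3) - 84*(-31) = (27 - 12)/4 + 2604 = (1/4)*15 + 2604 = 15/4 + 2604 = 10431/4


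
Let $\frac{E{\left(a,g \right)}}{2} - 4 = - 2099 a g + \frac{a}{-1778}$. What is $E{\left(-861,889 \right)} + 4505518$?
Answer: $\frac{408657611559}{127} \approx 3.2178 \cdot 10^{9}$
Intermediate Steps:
$E{\left(a,g \right)} = 8 - \frac{a}{889} - 4198 a g$ ($E{\left(a,g \right)} = 8 + 2 \left(- 2099 a g + \frac{a}{-1778}\right) = 8 + 2 \left(- 2099 a g + a \left(- \frac{1}{1778}\right)\right) = 8 + 2 \left(- 2099 a g - \frac{a}{1778}\right) = 8 + 2 \left(- \frac{a}{1778} - 2099 a g\right) = 8 - \left(\frac{a}{889} + 4198 a g\right) = 8 - \frac{a}{889} - 4198 a g$)
$E{\left(-861,889 \right)} + 4505518 = \left(8 - - \frac{123}{127} - \left(-3614478\right) 889\right) + 4505518 = \left(8 + \frac{123}{127} + 3213270942\right) + 4505518 = \frac{408085410773}{127} + 4505518 = \frac{408657611559}{127}$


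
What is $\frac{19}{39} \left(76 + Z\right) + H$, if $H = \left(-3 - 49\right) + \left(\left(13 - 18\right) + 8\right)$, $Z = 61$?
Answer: $\frac{692}{39} \approx 17.744$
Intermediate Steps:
$H = -49$ ($H = -52 + \left(-5 + 8\right) = -52 + 3 = -49$)
$\frac{19}{39} \left(76 + Z\right) + H = \frac{19}{39} \left(76 + 61\right) - 49 = 19 \cdot \frac{1}{39} \cdot 137 - 49 = \frac{19}{39} \cdot 137 - 49 = \frac{2603}{39} - 49 = \frac{692}{39}$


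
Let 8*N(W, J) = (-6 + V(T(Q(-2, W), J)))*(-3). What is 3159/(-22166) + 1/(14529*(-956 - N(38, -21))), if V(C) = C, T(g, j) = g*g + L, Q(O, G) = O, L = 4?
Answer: -175372949795/1230552339294 ≈ -0.14252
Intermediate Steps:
T(g, j) = 4 + g² (T(g, j) = g*g + 4 = g² + 4 = 4 + g²)
N(W, J) = -¾ (N(W, J) = ((-6 + (4 + (-2)²))*(-3))/8 = ((-6 + (4 + 4))*(-3))/8 = ((-6 + 8)*(-3))/8 = (2*(-3))/8 = (⅛)*(-6) = -¾)
3159/(-22166) + 1/(14529*(-956 - N(38, -21))) = 3159/(-22166) + 1/(14529*(-956 - 1*(-¾))) = 3159*(-1/22166) + 1/(14529*(-956 + ¾)) = -3159/22166 + 1/(14529*(-3821/4)) = -3159/22166 + (1/14529)*(-4/3821) = -3159/22166 - 4/55515309 = -175372949795/1230552339294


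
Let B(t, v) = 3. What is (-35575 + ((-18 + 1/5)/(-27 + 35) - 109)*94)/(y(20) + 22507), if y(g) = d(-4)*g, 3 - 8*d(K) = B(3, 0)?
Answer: -920603/450140 ≈ -2.0451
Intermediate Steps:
d(K) = 0 (d(K) = 3/8 - ⅛*3 = 3/8 - 3/8 = 0)
y(g) = 0 (y(g) = 0*g = 0)
(-35575 + ((-18 + 1/5)/(-27 + 35) - 109)*94)/(y(20) + 22507) = (-35575 + ((-18 + 1/5)/(-27 + 35) - 109)*94)/(0 + 22507) = (-35575 + ((-18 + ⅕)/8 - 109)*94)/22507 = (-35575 + (-89/5*⅛ - 109)*94)*(1/22507) = (-35575 + (-89/40 - 109)*94)*(1/22507) = (-35575 - 4449/40*94)*(1/22507) = (-35575 - 209103/20)*(1/22507) = -920603/20*1/22507 = -920603/450140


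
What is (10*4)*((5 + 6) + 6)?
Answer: 680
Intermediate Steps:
(10*4)*((5 + 6) + 6) = 40*(11 + 6) = 40*17 = 680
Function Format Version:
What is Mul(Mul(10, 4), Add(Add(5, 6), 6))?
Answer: 680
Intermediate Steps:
Mul(Mul(10, 4), Add(Add(5, 6), 6)) = Mul(40, Add(11, 6)) = Mul(40, 17) = 680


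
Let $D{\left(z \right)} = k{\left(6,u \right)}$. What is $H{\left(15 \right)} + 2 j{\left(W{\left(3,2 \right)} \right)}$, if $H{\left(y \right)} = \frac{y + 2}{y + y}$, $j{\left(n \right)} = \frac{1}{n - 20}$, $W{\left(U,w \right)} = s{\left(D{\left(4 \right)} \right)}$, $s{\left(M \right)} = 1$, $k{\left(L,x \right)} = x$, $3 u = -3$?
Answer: $\frac{263}{570} \approx 0.4614$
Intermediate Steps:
$u = -1$ ($u = \frac{1}{3} \left(-3\right) = -1$)
$D{\left(z \right)} = -1$
$W{\left(U,w \right)} = 1$
$j{\left(n \right)} = \frac{1}{-20 + n}$
$H{\left(y \right)} = \frac{2 + y}{2 y}$
$H{\left(15 \right)} + 2 j{\left(W{\left(3,2 \right)} \right)} = \frac{2 + 15}{2 \cdot 15} + \frac{2}{-20 + 1} = \frac{1}{2} \cdot \frac{1}{15} \cdot 17 + \frac{2}{-19} = \frac{17}{30} + 2 \left(- \frac{1}{19}\right) = \frac{17}{30} - \frac{2}{19} = \frac{263}{570}$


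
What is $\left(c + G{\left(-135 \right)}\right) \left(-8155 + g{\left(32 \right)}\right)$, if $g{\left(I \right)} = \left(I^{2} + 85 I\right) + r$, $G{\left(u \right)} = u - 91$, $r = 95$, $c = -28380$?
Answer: $123463496$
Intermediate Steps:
$G{\left(u \right)} = -91 + u$
$g{\left(I \right)} = 95 + I^{2} + 85 I$ ($g{\left(I \right)} = \left(I^{2} + 85 I\right) + 95 = 95 + I^{2} + 85 I$)
$\left(c + G{\left(-135 \right)}\right) \left(-8155 + g{\left(32 \right)}\right) = \left(-28380 - 226\right) \left(-8155 + \left(95 + 32^{2} + 85 \cdot 32\right)\right) = \left(-28380 - 226\right) \left(-8155 + \left(95 + 1024 + 2720\right)\right) = - 28606 \left(-8155 + 3839\right) = \left(-28606\right) \left(-4316\right) = 123463496$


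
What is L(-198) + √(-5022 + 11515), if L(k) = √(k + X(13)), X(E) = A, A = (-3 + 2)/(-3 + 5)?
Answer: √6493 + I*√794/2 ≈ 80.579 + 14.089*I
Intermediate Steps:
A = -½ (A = -1/2 = -1*½ = -½ ≈ -0.50000)
X(E) = -½
L(k) = √(-½ + k) (L(k) = √(k - ½) = √(-½ + k))
L(-198) + √(-5022 + 11515) = √(-2 + 4*(-198))/2 + √(-5022 + 11515) = √(-2 - 792)/2 + √6493 = √(-794)/2 + √6493 = (I*√794)/2 + √6493 = I*√794/2 + √6493 = √6493 + I*√794/2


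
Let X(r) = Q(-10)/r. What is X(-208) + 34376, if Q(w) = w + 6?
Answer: 1787553/52 ≈ 34376.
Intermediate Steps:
Q(w) = 6 + w
X(r) = -4/r (X(r) = (6 - 10)/r = -4/r)
X(-208) + 34376 = -4/(-208) + 34376 = -4*(-1/208) + 34376 = 1/52 + 34376 = 1787553/52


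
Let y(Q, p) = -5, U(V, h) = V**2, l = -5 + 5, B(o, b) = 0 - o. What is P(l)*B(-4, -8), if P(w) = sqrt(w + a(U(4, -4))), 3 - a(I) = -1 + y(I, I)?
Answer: 12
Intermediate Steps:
B(o, b) = -o
l = 0
a(I) = 9 (a(I) = 3 - (-1 - 5) = 3 - 1*(-6) = 3 + 6 = 9)
P(w) = sqrt(9 + w) (P(w) = sqrt(w + 9) = sqrt(9 + w))
P(l)*B(-4, -8) = sqrt(9 + 0)*(-1*(-4)) = sqrt(9)*4 = 3*4 = 12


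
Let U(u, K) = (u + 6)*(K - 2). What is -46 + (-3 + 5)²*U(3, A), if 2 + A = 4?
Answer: -46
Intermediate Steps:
A = 2 (A = -2 + 4 = 2)
U(u, K) = (-2 + K)*(6 + u) (U(u, K) = (6 + u)*(-2 + K) = (-2 + K)*(6 + u))
-46 + (-3 + 5)²*U(3, A) = -46 + (-3 + 5)²*(-12 - 2*3 + 6*2 + 2*3) = -46 + 2²*(-12 - 6 + 12 + 6) = -46 + 4*0 = -46 + 0 = -46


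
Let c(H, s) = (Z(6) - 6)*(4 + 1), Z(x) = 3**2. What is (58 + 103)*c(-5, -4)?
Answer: 2415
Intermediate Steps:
Z(x) = 9
c(H, s) = 15 (c(H, s) = (9 - 6)*(4 + 1) = 3*5 = 15)
(58 + 103)*c(-5, -4) = (58 + 103)*15 = 161*15 = 2415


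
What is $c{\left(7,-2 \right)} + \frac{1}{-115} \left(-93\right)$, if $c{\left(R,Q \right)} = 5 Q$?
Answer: $- \frac{1057}{115} \approx -9.1913$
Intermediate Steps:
$c{\left(7,-2 \right)} + \frac{1}{-115} \left(-93\right) = 5 \left(-2\right) + \frac{1}{-115} \left(-93\right) = -10 - - \frac{93}{115} = -10 + \frac{93}{115} = - \frac{1057}{115}$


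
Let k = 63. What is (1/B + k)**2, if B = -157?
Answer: 97812100/24649 ≈ 3968.2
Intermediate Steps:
(1/B + k)**2 = (1/(-157) + 63)**2 = (-1/157 + 63)**2 = (9890/157)**2 = 97812100/24649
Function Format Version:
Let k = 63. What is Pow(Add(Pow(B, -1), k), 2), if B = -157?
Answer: Rational(97812100, 24649) ≈ 3968.2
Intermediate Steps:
Pow(Add(Pow(B, -1), k), 2) = Pow(Add(Pow(-157, -1), 63), 2) = Pow(Add(Rational(-1, 157), 63), 2) = Pow(Rational(9890, 157), 2) = Rational(97812100, 24649)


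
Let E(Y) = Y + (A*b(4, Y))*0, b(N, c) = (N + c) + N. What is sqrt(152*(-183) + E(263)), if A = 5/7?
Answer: I*sqrt(27553) ≈ 165.99*I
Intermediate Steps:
b(N, c) = c + 2*N
A = 5/7 (A = 5*(1/7) = 5/7 ≈ 0.71429)
E(Y) = Y (E(Y) = Y + (5*(Y + 2*4)/7)*0 = Y + (5*(Y + 8)/7)*0 = Y + (5*(8 + Y)/7)*0 = Y + (40/7 + 5*Y/7)*0 = Y + 0 = Y)
sqrt(152*(-183) + E(263)) = sqrt(152*(-183) + 263) = sqrt(-27816 + 263) = sqrt(-27553) = I*sqrt(27553)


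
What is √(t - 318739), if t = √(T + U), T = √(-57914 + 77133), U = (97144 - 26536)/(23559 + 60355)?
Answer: √(-561104900080411 + 41957*√41957*√(35304 + 41957*√19219))/41957 ≈ 564.56*I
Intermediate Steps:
U = 35304/41957 (U = 70608/83914 = 70608*(1/83914) = 35304/41957 ≈ 0.84143)
T = √19219 ≈ 138.63
t = √(35304/41957 + √19219) (t = √(√19219 + 35304/41957) = √(35304/41957 + √19219) ≈ 11.810)
√(t - 318739) = √(√(1481249928 + 1760389849*√19219)/41957 - 318739) = √(-318739 + √(1481249928 + 1760389849*√19219)/41957)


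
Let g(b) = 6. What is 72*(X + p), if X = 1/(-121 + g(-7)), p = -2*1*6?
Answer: -99432/115 ≈ -864.63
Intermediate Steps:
p = -12 (p = -2*6 = -12)
X = -1/115 (X = 1/(-121 + 6) = 1/(-115) = -1/115 ≈ -0.0086956)
72*(X + p) = 72*(-1/115 - 12) = 72*(-1381/115) = -99432/115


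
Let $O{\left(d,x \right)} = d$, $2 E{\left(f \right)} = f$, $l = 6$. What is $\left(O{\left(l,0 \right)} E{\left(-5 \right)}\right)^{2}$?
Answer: $225$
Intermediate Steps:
$E{\left(f \right)} = \frac{f}{2}$
$\left(O{\left(l,0 \right)} E{\left(-5 \right)}\right)^{2} = \left(6 \cdot \frac{1}{2} \left(-5\right)\right)^{2} = \left(6 \left(- \frac{5}{2}\right)\right)^{2} = \left(-15\right)^{2} = 225$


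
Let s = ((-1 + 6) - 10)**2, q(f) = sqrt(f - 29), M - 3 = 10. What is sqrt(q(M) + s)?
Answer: sqrt(25 + 4*I) ≈ 5.0159 + 0.39873*I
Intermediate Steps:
M = 13 (M = 3 + 10 = 13)
q(f) = sqrt(-29 + f)
s = 25 (s = (5 - 10)**2 = (-5)**2 = 25)
sqrt(q(M) + s) = sqrt(sqrt(-29 + 13) + 25) = sqrt(sqrt(-16) + 25) = sqrt(4*I + 25) = sqrt(25 + 4*I)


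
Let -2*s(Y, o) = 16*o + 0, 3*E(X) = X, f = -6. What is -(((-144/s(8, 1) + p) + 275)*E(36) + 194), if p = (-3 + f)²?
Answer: -4682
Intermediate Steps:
E(X) = X/3
s(Y, o) = -8*o (s(Y, o) = -(16*o + 0)/2 = -8*o)
p = 81 (p = (-3 - 6)² = (-9)² = 81)
-(((-144/s(8, 1) + p) + 275)*E(36) + 194) = -(((-144/((-8*1)) + 81) + 275)*((⅓)*36) + 194) = -(((-144/(-8) + 81) + 275)*12 + 194) = -(((-144*(-⅛) + 81) + 275)*12 + 194) = -(((18 + 81) + 275)*12 + 194) = -((99 + 275)*12 + 194) = -(374*12 + 194) = -(4488 + 194) = -1*4682 = -4682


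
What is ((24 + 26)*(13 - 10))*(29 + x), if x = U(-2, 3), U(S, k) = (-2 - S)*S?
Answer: 4350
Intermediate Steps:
U(S, k) = S*(-2 - S)
x = 0 (x = -1*(-2)*(2 - 2) = -1*(-2)*0 = 0)
((24 + 26)*(13 - 10))*(29 + x) = ((24 + 26)*(13 - 10))*(29 + 0) = (50*3)*29 = 150*29 = 4350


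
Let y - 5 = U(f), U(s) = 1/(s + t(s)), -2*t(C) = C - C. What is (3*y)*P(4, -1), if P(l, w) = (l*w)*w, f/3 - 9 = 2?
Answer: 664/11 ≈ 60.364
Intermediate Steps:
t(C) = 0 (t(C) = -(C - C)/2 = -½*0 = 0)
f = 33 (f = 27 + 3*2 = 27 + 6 = 33)
U(s) = 1/s (U(s) = 1/(s + 0) = 1/s)
y = 166/33 (y = 5 + 1/33 = 166/33 ≈ 5.0303)
P(l, w) = l*w²
(3*y)*P(4, -1) = (3*(166/33))*(4*(-1)²) = 166*(4*1)/11 = (166/11)*4 = 664/11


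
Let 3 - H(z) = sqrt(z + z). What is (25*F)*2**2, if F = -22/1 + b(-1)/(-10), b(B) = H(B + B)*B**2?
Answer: -2230 + 20*I ≈ -2230.0 + 20.0*I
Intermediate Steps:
H(z) = 3 - sqrt(2)*sqrt(z) (H(z) = 3 - sqrt(z + z) = 3 - sqrt(2*z) = 3 - sqrt(2)*sqrt(z))
b(B) = B**2*(3 - 2*sqrt(B)) (b(B) = (3 - sqrt(2)*sqrt(B + B))*B**2 = (3 - sqrt(2)*sqrt(2*B))*B**2 = (3 - sqrt(2)*sqrt(2)*sqrt(B))*B**2 = (3 - 2*sqrt(B))*B**2 = B**2*(3 - 2*sqrt(B)))
F = -223/10 + I/5 (F = -22/1 + ((-1)**2*(3 - 2*I))/(-10) = -22*1 + (1*(3 - 2*I))*(-1/10) = -22 + (3 - 2*I)*(-1/10) = -22 + (-3/10 + I/5) = -223/10 + I/5 ≈ -22.3 + 0.2*I)
(25*F)*2**2 = (25*(-223/10 + I/5))*2**2 = (-1115/2 + 5*I)*4 = -2230 + 20*I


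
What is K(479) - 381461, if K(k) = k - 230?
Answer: -381212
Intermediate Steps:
K(k) = -230 + k
K(479) - 381461 = (-230 + 479) - 381461 = 249 - 381461 = -381212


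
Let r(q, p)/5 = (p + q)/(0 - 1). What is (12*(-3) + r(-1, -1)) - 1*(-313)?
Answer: 287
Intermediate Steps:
r(q, p) = -5*p - 5*q (r(q, p) = 5*((p + q)/(0 - 1)) = 5*((p + q)/(-1)) = 5*((p + q)*(-1)) = 5*(-p - q) = -5*p - 5*q)
(12*(-3) + r(-1, -1)) - 1*(-313) = (12*(-3) + (-5*(-1) - 5*(-1))) - 1*(-313) = (-36 + (5 + 5)) + 313 = (-36 + 10) + 313 = -26 + 313 = 287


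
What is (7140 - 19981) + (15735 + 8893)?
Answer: 11787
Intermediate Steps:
(7140 - 19981) + (15735 + 8893) = -12841 + 24628 = 11787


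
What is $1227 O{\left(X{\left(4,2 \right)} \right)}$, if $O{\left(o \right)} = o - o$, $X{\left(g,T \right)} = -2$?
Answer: $0$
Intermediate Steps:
$O{\left(o \right)} = 0$
$1227 O{\left(X{\left(4,2 \right)} \right)} = 1227 \cdot 0 = 0$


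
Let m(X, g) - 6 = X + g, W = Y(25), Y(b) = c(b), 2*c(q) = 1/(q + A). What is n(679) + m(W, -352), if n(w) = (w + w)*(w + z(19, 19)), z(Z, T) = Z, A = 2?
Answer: 51167053/54 ≈ 9.4754e+5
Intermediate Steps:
c(q) = 1/(2*(2 + q)) (c(q) = 1/(2*(q + 2)) = 1/(2*(2 + q)))
Y(b) = 1/(2*(2 + b))
W = 1/54 (W = 1/(2*(2 + 25)) = (1/2)/27 = (1/2)*(1/27) = 1/54 ≈ 0.018519)
n(w) = 2*w*(19 + w) (n(w) = (w + w)*(w + 19) = (2*w)*(19 + w) = 2*w*(19 + w))
m(X, g) = 6 + X + g (m(X, g) = 6 + (X + g) = 6 + X + g)
n(679) + m(W, -352) = 2*679*(19 + 679) + (6 + 1/54 - 352) = 2*679*698 - 18683/54 = 947884 - 18683/54 = 51167053/54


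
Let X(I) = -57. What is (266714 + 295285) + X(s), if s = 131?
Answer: 561942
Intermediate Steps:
(266714 + 295285) + X(s) = (266714 + 295285) - 57 = 561999 - 57 = 561942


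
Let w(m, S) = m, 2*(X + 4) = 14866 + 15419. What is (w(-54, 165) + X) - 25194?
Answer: -20219/2 ≈ -10110.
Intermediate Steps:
X = 30277/2 (X = -4 + (14866 + 15419)/2 = -4 + (½)*30285 = -4 + 30285/2 = 30277/2 ≈ 15139.)
(w(-54, 165) + X) - 25194 = (-54 + 30277/2) - 25194 = 30169/2 - 25194 = -20219/2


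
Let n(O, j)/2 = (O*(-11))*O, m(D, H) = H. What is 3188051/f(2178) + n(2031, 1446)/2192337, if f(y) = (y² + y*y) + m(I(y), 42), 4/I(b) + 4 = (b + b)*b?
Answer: -94887226126337/2311066664130 ≈ -41.058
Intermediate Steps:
I(b) = 4/(-4 + 2*b²) (I(b) = 4/(-4 + (b + b)*b) = 4/(-4 + (2*b)*b) = 4/(-4 + 2*b²))
n(O, j) = -22*O² (n(O, j) = 2*((O*(-11))*O) = 2*((-11*O)*O) = 2*(-11*O²) = -22*O²)
f(y) = 42 + 2*y² (f(y) = (y² + y*y) + 42 = (y² + y²) + 42 = 2*y² + 42 = 42 + 2*y²)
3188051/f(2178) + n(2031, 1446)/2192337 = 3188051/(42 + 2*2178²) - 22*2031²/2192337 = 3188051/(42 + 2*4743684) - 22*4124961*(1/2192337) = 3188051/(42 + 9487368) - 90749142*1/2192337 = 3188051/9487410 - 10083238/243593 = -94887226126337/2311066664130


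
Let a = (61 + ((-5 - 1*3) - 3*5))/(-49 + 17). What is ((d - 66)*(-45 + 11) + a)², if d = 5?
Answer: 1099917225/256 ≈ 4.2966e+6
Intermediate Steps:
a = -19/16 (a = (61 + ((-5 - 3) - 15))/(-32) = (61 + (-8 - 15))*(-1/32) = (61 - 23)*(-1/32) = 38*(-1/32) = -19/16 ≈ -1.1875)
((d - 66)*(-45 + 11) + a)² = ((5 - 66)*(-45 + 11) - 19/16)² = (-61*(-34) - 19/16)² = (2074 - 19/16)² = (33165/16)² = 1099917225/256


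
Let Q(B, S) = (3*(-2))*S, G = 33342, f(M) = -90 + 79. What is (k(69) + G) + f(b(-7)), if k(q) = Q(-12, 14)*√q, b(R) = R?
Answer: 33331 - 84*√69 ≈ 32633.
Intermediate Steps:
f(M) = -11
Q(B, S) = -6*S
k(q) = -84*√q (k(q) = (-6*14)*√q = -84*√q)
(k(69) + G) + f(b(-7)) = (-84*√69 + 33342) - 11 = (33342 - 84*√69) - 11 = 33331 - 84*√69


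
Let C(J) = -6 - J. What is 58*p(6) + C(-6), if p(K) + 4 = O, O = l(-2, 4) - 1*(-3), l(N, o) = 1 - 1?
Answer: -58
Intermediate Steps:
l(N, o) = 0
O = 3 (O = 0 - 1*(-3) = 0 + 3 = 3)
p(K) = -1 (p(K) = -4 + 3 = -1)
58*p(6) + C(-6) = 58*(-1) + (-6 - 1*(-6)) = -58 + (-6 + 6) = -58 + 0 = -58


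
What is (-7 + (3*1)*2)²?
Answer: 1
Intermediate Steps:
(-7 + (3*1)*2)² = (-7 + 3*2)² = (-7 + 6)² = (-1)² = 1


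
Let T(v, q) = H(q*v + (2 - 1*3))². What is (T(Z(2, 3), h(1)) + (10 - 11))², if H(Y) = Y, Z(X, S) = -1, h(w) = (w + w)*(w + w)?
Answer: 576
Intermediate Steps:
h(w) = 4*w² (h(w) = (2*w)*(2*w) = 4*w²)
T(v, q) = (-1 + q*v)² (T(v, q) = (q*v + (2 - 1*3))² = (q*v + (2 - 3))² = (q*v - 1)² = (-1 + q*v)²)
(T(Z(2, 3), h(1)) + (10 - 11))² = ((-1 + (4*1²)*(-1))² + (10 - 11))² = ((-1 + (4*1)*(-1))² - 1)² = ((-1 + 4*(-1))² - 1)² = ((-1 - 4)² - 1)² = ((-5)² - 1)² = (25 - 1)² = 24² = 576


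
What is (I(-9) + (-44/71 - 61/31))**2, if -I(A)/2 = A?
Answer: 1150769929/4844401 ≈ 237.55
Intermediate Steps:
I(A) = -2*A
(I(-9) + (-44/71 - 61/31))**2 = (-2*(-9) + (-44/71 - 61/31))**2 = (18 + (-44*1/71 - 61*1/31))**2 = (18 + (-44/71 - 61/31))**2 = (18 - 5695/2201)**2 = (33923/2201)**2 = 1150769929/4844401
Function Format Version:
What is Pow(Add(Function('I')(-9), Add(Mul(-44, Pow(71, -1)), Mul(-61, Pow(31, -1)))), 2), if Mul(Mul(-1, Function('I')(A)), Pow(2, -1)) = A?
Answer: Rational(1150769929, 4844401) ≈ 237.55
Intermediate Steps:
Function('I')(A) = Mul(-2, A)
Pow(Add(Function('I')(-9), Add(Mul(-44, Pow(71, -1)), Mul(-61, Pow(31, -1)))), 2) = Pow(Add(Mul(-2, -9), Add(Mul(-44, Pow(71, -1)), Mul(-61, Pow(31, -1)))), 2) = Pow(Add(18, Add(Mul(-44, Rational(1, 71)), Mul(-61, Rational(1, 31)))), 2) = Pow(Add(18, Add(Rational(-44, 71), Rational(-61, 31))), 2) = Pow(Add(18, Rational(-5695, 2201)), 2) = Pow(Rational(33923, 2201), 2) = Rational(1150769929, 4844401)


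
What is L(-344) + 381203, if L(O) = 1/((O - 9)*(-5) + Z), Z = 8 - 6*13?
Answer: 646139086/1695 ≈ 3.8120e+5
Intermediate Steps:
Z = -70 (Z = 8 - 78 = -70)
L(O) = 1/(-25 - 5*O) (L(O) = 1/((O - 9)*(-5) - 70) = 1/((-9 + O)*(-5) - 70) = 1/((45 - 5*O) - 70) = 1/(-25 - 5*O))
L(-344) + 381203 = -1/(25 + 5*(-344)) + 381203 = -1/(25 - 1720) + 381203 = -1/(-1695) + 381203 = -1*(-1/1695) + 381203 = 1/1695 + 381203 = 646139086/1695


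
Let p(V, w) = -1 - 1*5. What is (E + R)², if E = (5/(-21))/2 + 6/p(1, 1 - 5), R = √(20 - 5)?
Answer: 28669/1764 - 47*√15/21 ≈ 7.5842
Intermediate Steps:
R = √15 ≈ 3.8730
p(V, w) = -6 (p(V, w) = -1 - 5 = -6)
E = -47/42 (E = (5/(-21))/2 + 6/(-6) = (5*(-1/21))*(½) + 6*(-⅙) = -5/21*½ - 1 = -5/42 - 1 = -47/42 ≈ -1.1190)
(E + R)² = (-47/42 + √15)²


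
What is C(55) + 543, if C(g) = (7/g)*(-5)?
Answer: 5966/11 ≈ 542.36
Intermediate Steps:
C(g) = -35/g
C(55) + 543 = -35/55 + 543 = -35*1/55 + 543 = -7/11 + 543 = 5966/11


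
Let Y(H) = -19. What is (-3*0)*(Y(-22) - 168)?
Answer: 0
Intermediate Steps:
(-3*0)*(Y(-22) - 168) = (-3*0)*(-19 - 168) = 0*(-187) = 0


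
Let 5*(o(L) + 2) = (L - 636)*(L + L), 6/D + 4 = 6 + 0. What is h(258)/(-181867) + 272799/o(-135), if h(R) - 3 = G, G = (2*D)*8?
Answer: 49611012501/7571486944 ≈ 6.5523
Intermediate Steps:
D = 3 (D = 6/(-4 + (6 + 0)) = 6/(-4 + 6) = 6/2 = 6*(1/2) = 3)
o(L) = -2 + 2*L*(-636 + L)/5 (o(L) = -2 + ((L - 636)*(L + L))/5 = -2 + ((-636 + L)*(2*L))/5 = -2 + (2*L*(-636 + L))/5 = -2 + 2*L*(-636 + L)/5)
G = 48 (G = (2*3)*8 = 6*8 = 48)
h(R) = 51 (h(R) = 3 + 48 = 51)
h(258)/(-181867) + 272799/o(-135) = 51/(-181867) + 272799/(-2 - 1272/5*(-135) + (2/5)*(-135)**2) = 51*(-1/181867) + 272799/(-2 + 34344 + (2/5)*18225) = -51/181867 + 272799/(-2 + 34344 + 7290) = -51/181867 + 272799/41632 = 49611012501/7571486944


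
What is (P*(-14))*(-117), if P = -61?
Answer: -99918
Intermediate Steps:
(P*(-14))*(-117) = -61*(-14)*(-117) = 854*(-117) = -99918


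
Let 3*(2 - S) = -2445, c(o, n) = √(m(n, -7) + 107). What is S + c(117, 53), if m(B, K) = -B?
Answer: 817 + 3*√6 ≈ 824.35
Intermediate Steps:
c(o, n) = √(107 - n) (c(o, n) = √(-n + 107) = √(107 - n))
S = 817 (S = 2 - ⅓*(-2445) = 2 + 815 = 817)
S + c(117, 53) = 817 + √(107 - 1*53) = 817 + √(107 - 53) = 817 + √54 = 817 + 3*√6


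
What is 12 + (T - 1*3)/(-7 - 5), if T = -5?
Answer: 38/3 ≈ 12.667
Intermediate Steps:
12 + (T - 1*3)/(-7 - 5) = 12 + (-5 - 1*3)/(-7 - 5) = 12 + (-5 - 3)/(-12) = 12 - 8*(-1/12) = 12 + ⅔ = 38/3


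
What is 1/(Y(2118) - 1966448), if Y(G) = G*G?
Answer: 1/2519476 ≈ 3.9691e-7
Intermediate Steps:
Y(G) = G²
1/(Y(2118) - 1966448) = 1/(2118² - 1966448) = 1/(4485924 - 1966448) = 1/2519476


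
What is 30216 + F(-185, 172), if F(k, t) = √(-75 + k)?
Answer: 30216 + 2*I*√65 ≈ 30216.0 + 16.125*I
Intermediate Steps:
30216 + F(-185, 172) = 30216 + √(-75 - 185) = 30216 + √(-260) = 30216 + 2*I*√65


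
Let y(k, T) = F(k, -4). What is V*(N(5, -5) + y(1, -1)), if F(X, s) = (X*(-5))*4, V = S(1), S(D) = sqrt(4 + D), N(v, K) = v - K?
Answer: -10*sqrt(5) ≈ -22.361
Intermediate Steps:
V = sqrt(5) (V = sqrt(4 + 1) = sqrt(5) ≈ 2.2361)
F(X, s) = -20*X (F(X, s) = -5*X*4 = -20*X)
y(k, T) = -20*k
V*(N(5, -5) + y(1, -1)) = sqrt(5)*((5 - 1*(-5)) - 20*1) = sqrt(5)*((5 + 5) - 20) = sqrt(5)*(10 - 20) = sqrt(5)*(-10) = -10*sqrt(5)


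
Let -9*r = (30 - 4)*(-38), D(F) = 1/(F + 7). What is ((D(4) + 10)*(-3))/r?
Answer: -2997/10868 ≈ -0.27576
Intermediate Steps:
D(F) = 1/(7 + F)
r = 988/9 (r = -(30 - 4)*(-38)/9 = -26*(-38)/9 = -⅑*(-988) = 988/9 ≈ 109.78)
((D(4) + 10)*(-3))/r = ((1/(7 + 4) + 10)*(-3))/(988/9) = ((1/11 + 10)*(-3))*(9/988) = ((111/11)*(-3))*(9/988) = -333/11*9/988 = -2997/10868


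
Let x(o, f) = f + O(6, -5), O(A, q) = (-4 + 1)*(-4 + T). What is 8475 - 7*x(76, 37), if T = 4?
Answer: 8216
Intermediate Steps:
O(A, q) = 0 (O(A, q) = (-4 + 1)*(-4 + 4) = -3*0 = 0)
x(o, f) = f (x(o, f) = f + 0 = f)
8475 - 7*x(76, 37) = 8475 - 7*37 = 8475 - 1*259 = 8475 - 259 = 8216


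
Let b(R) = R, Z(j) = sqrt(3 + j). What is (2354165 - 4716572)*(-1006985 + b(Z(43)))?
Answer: 2378908412895 - 2362407*sqrt(46) ≈ 2.3789e+12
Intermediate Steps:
(2354165 - 4716572)*(-1006985 + b(Z(43))) = (2354165 - 4716572)*(-1006985 + sqrt(3 + 43)) = -2362407*(-1006985 + sqrt(46)) = 2378908412895 - 2362407*sqrt(46)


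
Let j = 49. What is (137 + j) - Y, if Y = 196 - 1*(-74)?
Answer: -84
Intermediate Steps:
Y = 270 (Y = 196 + 74 = 270)
(137 + j) - Y = (137 + 49) - 1*270 = 186 - 270 = -84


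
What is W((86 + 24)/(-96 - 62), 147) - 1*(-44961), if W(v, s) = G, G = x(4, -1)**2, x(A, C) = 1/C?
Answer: 44962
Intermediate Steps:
G = 1 (G = (1/(-1))**2 = (-1)**2 = 1)
W(v, s) = 1
W((86 + 24)/(-96 - 62), 147) - 1*(-44961) = 1 - 1*(-44961) = 1 + 44961 = 44962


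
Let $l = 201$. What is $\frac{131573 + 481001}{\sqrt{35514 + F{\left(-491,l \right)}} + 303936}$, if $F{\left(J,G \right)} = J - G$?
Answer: $\frac{93091645632}{46188528637} - \frac{306287 \sqrt{34822}}{46188528637} \approx 2.0142$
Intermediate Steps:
$\frac{131573 + 481001}{\sqrt{35514 + F{\left(-491,l \right)}} + 303936} = \frac{131573 + 481001}{\sqrt{35514 - 692} + 303936} = \frac{612574}{\sqrt{35514 - 692} + 303936} = \frac{612574}{\sqrt{34822} + 303936} = \frac{612574}{303936 + \sqrt{34822}}$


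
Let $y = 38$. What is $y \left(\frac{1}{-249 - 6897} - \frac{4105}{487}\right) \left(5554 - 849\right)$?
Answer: $- \frac{2622385965715}{1740051} \approx -1.5071 \cdot 10^{6}$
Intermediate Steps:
$y \left(\frac{1}{-249 - 6897} - \frac{4105}{487}\right) \left(5554 - 849\right) = 38 \left(\frac{1}{-249 - 6897} - \frac{4105}{487}\right) \left(5554 - 849\right) = 38 \left(\frac{1}{-7146} - \frac{4105}{487}\right) 4705 = 38 \left(- \frac{1}{7146} - \frac{4105}{487}\right) 4705 = 38 \left(\left(- \frac{29334817}{3480102}\right) 4705\right) = 38 \left(- \frac{138020313985}{3480102}\right) = - \frac{2622385965715}{1740051}$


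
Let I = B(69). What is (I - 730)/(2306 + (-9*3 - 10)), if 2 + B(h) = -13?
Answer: -745/2269 ≈ -0.32834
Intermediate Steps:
B(h) = -15 (B(h) = -2 - 13 = -15)
I = -15
(I - 730)/(2306 + (-9*3 - 10)) = (-15 - 730)/(2306 + (-9*3 - 10)) = -745/(2306 + (-27 - 10)) = -745/(2306 - 37) = -745/2269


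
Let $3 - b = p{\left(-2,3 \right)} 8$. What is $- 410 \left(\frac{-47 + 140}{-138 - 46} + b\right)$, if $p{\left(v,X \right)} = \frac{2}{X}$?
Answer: $\frac{321235}{276} \approx 1163.9$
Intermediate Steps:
$b = - \frac{7}{3}$ ($b = 3 - \frac{2}{3} \cdot 8 = 3 - \frac{16}{3} = - \frac{7}{3} \approx -2.3333$)
$- 410 \left(\frac{-47 + 140}{-138 - 46} + b\right) = - 410 \left(\frac{-47 + 140}{-138 - 46} - \frac{7}{3}\right) = - 410 \left(\frac{93}{-184} - \frac{7}{3}\right) = - 410 \left(93 \left(- \frac{1}{184}\right) - \frac{7}{3}\right) = - 410 \left(- \frac{93}{184} - \frac{7}{3}\right) = \left(-410\right) \left(- \frac{1567}{552}\right) = \frac{321235}{276}$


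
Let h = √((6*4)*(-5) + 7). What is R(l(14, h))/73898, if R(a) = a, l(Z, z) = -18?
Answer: -9/36949 ≈ -0.00024358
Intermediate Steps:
h = I*√113 (h = √(24*(-5) + 7) = √(-120 + 7) = √(-113) = I*√113 ≈ 10.63*I)
R(l(14, h))/73898 = -18/73898 = -18*1/73898 = -9/36949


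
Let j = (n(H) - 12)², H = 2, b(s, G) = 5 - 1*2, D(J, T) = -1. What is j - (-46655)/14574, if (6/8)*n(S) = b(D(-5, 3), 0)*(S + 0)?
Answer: 39977/2082 ≈ 19.201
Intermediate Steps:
b(s, G) = 3 (b(s, G) = 5 - 2 = 3)
n(S) = 4*S (n(S) = 4*(3*(S + 0))/3 = 4*(3*S)/3 = 4*S)
j = 16 (j = (4*2 - 12)² = (8 - 12)² = (-4)² = 16)
j - (-46655)/14574 = 16 - (-46655)/14574 = 16 - 1*(-6665/2082) = 16 + 6665/2082 = 39977/2082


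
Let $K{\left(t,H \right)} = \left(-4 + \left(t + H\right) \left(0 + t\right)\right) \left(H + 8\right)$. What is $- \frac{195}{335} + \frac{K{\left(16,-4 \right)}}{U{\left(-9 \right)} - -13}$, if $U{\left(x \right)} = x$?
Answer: $\frac{12557}{67} \approx 187.42$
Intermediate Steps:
$K{\left(t,H \right)} = \left(-4 + t \left(H + t\right)\right) \left(8 + H\right)$ ($K{\left(t,H \right)} = \left(-4 + \left(H + t\right) t\right) \left(8 + H\right) = \left(-4 + t \left(H + t\right)\right) \left(8 + H\right)$)
$- \frac{195}{335} + \frac{K{\left(16,-4 \right)}}{U{\left(-9 \right)} - -13} = - \frac{195}{335} + \frac{-32 - -16 + 8 \cdot 16^{2} - 4 \cdot 16^{2} + 16 \left(-4\right)^{2} + 8 \left(-4\right) 16}{-9 - -13} = \left(-195\right) \frac{1}{335} + \frac{-32 + 16 + 8 \cdot 256 - 1024 + 16 \cdot 16 - 512}{-9 + 13} = - \frac{39}{67} + \frac{-32 + 16 + 2048 - 1024 + 256 - 512}{4} = - \frac{39}{67} + 752 \cdot \frac{1}{4} = - \frac{39}{67} + 188 = \frac{12557}{67}$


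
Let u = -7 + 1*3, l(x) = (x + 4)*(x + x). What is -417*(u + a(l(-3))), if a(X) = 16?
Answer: -5004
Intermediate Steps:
l(x) = 2*x*(4 + x) (l(x) = (4 + x)*(2*x) = 2*x*(4 + x))
u = -4 (u = -7 + 3 = -4)
-417*(u + a(l(-3))) = -417*(-4 + 16) = -417*12 = -5004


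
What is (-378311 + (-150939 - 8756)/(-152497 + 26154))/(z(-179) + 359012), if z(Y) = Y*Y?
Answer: -15932262326/16468936393 ≈ -0.96741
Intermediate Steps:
z(Y) = Y²
(-378311 + (-150939 - 8756)/(-152497 + 26154))/(z(-179) + 359012) = (-378311 + (-150939 - 8756)/(-152497 + 26154))/((-179)² + 359012) = (-378311 - 159695/(-126343))/(32041 + 359012) = (-378311 - 159695*(-1/126343))/391053 = (-378311 + 159695/126343)*(1/391053) = -47796786978/126343*1/391053 = -15932262326/16468936393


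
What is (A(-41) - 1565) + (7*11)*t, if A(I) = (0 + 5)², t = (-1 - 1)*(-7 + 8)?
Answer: -1694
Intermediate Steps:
t = -2 (t = -2*1 = -2)
A(I) = 25 (A(I) = 5² = 25)
(A(-41) - 1565) + (7*11)*t = (25 - 1565) + (7*11)*(-2) = -1540 + 77*(-2) = -1540 - 154 = -1694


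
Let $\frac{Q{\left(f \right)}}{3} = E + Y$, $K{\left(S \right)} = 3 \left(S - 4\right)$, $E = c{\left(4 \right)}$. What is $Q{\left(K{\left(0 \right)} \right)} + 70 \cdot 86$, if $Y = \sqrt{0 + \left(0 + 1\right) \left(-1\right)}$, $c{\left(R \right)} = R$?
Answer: $6032 + 3 i \approx 6032.0 + 3.0 i$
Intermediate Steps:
$E = 4$
$Y = i$ ($Y = \sqrt{0 + 1 \left(-1\right)} = \sqrt{0 - 1} = \sqrt{-1} = i \approx 1.0 i$)
$K{\left(S \right)} = -12 + 3 S$ ($K{\left(S \right)} = 3 \left(-4 + S\right) = -12 + 3 S$)
$Q{\left(f \right)} = 12 + 3 i$ ($Q{\left(f \right)} = 3 \left(4 + i\right) = 12 + 3 i$)
$Q{\left(K{\left(0 \right)} \right)} + 70 \cdot 86 = \left(12 + 3 i\right) + 70 \cdot 86 = \left(12 + 3 i\right) + 6020 = 6032 + 3 i$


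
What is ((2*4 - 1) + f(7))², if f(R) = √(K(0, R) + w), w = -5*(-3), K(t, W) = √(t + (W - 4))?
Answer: (7 + √(15 + √3))² ≈ 123.00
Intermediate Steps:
K(t, W) = √(-4 + W + t) (K(t, W) = √(t + (-4 + W)) = √(-4 + W + t))
w = 15
f(R) = √(15 + √(-4 + R)) (f(R) = √(√(-4 + R + 0) + 15) = √(√(-4 + R) + 15) = √(15 + √(-4 + R)))
((2*4 - 1) + f(7))² = ((2*4 - 1) + √(15 + √(-4 + 7)))² = ((8 - 1) + √(15 + √3))² = (7 + √(15 + √3))²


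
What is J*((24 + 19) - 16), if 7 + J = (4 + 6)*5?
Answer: 1161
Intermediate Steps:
J = 43 (J = -7 + (4 + 6)*5 = -7 + 10*5 = -7 + 50 = 43)
J*((24 + 19) - 16) = 43*((24 + 19) - 16) = 43*(43 - 16) = 43*27 = 1161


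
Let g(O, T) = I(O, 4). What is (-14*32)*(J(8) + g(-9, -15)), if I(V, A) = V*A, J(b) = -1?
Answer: 16576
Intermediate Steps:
I(V, A) = A*V
g(O, T) = 4*O
(-14*32)*(J(8) + g(-9, -15)) = (-14*32)*(-1 + 4*(-9)) = -448*(-1 - 36) = -448*(-37) = 16576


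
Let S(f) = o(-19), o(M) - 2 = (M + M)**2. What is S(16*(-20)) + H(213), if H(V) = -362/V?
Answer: 307636/213 ≈ 1444.3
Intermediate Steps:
o(M) = 2 + 4*M**2 (o(M) = 2 + (M + M)**2 = 2 + (2*M)**2 = 2 + 4*M**2)
S(f) = 1446 (S(f) = 2 + 4*(-19)**2 = 2 + 4*361 = 2 + 1444 = 1446)
S(16*(-20)) + H(213) = 1446 - 362/213 = 307636/213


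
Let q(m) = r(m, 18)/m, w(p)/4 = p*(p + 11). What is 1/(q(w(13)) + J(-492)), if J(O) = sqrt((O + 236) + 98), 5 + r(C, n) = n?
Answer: 96/1456129 - 9216*I*sqrt(158)/1456129 ≈ 6.5928e-5 - 0.079556*I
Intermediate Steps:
r(C, n) = -5 + n
J(O) = sqrt(334 + O) (J(O) = sqrt((236 + O) + 98) = sqrt(334 + O))
w(p) = 4*p*(11 + p) (w(p) = 4*(p*(p + 11)) = 4*(p*(11 + p)) = 4*p*(11 + p))
q(m) = 13/m (q(m) = (-5 + 18)/m = 13/m)
1/(q(w(13)) + J(-492)) = 1/(13/((4*13*(11 + 13))) + sqrt(334 - 492)) = 1/(13/((4*13*24)) + sqrt(-158)) = 1/(13/1248 + I*sqrt(158)) = 1/(13*(1/1248) + I*sqrt(158)) = 1/(1/96 + I*sqrt(158))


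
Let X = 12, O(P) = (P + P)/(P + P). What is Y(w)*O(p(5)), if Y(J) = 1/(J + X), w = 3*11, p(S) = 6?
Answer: 1/45 ≈ 0.022222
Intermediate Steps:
O(P) = 1 (O(P) = (2*P)/((2*P)) = (2*P)*(1/(2*P)) = 1)
w = 33
Y(J) = 1/(12 + J) (Y(J) = 1/(J + 12) = 1/(12 + J))
Y(w)*O(p(5)) = 1/(12 + 33) = 1/45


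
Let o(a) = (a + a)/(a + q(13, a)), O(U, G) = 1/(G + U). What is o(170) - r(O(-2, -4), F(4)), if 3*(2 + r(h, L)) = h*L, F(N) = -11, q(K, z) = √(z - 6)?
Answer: 109925/32328 - 85*√41/3592 ≈ 3.2488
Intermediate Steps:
q(K, z) = √(-6 + z)
o(a) = 2*a/(a + √(-6 + a)) (o(a) = (a + a)/(a + √(-6 + a)) = (2*a)/(a + √(-6 + a)) = 2*a/(a + √(-6 + a)))
r(h, L) = -2 + L*h/3 (r(h, L) = -2 + (h*L)/3 = -2 + (L*h)/3 = -2 + L*h/3)
o(170) - r(O(-2, -4), F(4)) = 2*170/(170 + √(-6 + 170)) - (-2 + (⅓)*(-11)/(-4 - 2)) = 2*170/(170 + √164) - (-2 + (⅓)*(-11)/(-6)) = 2*170/(170 + 2*√41) - (-2 + (⅓)*(-11)*(-⅙)) = 340/(170 + 2*√41) - (-2 + 11/18) = 340/(170 + 2*√41) - 1*(-25/18) = 340/(170 + 2*√41) + 25/18 = 25/18 + 340/(170 + 2*√41)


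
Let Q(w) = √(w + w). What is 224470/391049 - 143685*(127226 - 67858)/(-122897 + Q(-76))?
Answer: 136652835943719966970/1968758709838763 + 5686860720*I*√38/5034557587 ≈ 69411.0 + 6.9631*I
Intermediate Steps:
Q(w) = √2*√w (Q(w) = √(2*w) = √2*√w)
224470/391049 - 143685*(127226 - 67858)/(-122897 + Q(-76)) = 224470/391049 - 143685*(127226 - 67858)/(-122897 + √2*√(-76)) = 224470*(1/391049) - 143685*59368/(-122897 + √2*(2*I*√19)) = 224470/391049 - 143685*59368/(-122897 + 2*I*√38) = 224470/391049 - 143685/(-122897/59368 + I*√38/29684)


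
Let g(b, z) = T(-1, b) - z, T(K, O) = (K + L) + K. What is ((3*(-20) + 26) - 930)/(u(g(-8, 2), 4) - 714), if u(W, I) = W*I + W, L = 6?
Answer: 241/176 ≈ 1.3693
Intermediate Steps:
T(K, O) = 6 + 2*K (T(K, O) = (K + 6) + K = (6 + K) + K = 6 + 2*K)
g(b, z) = 4 - z (g(b, z) = (6 + 2*(-1)) - z = (6 - 2) - z = 4 - z)
u(W, I) = W + I*W (u(W, I) = I*W + W = W + I*W)
((3*(-20) + 26) - 930)/(u(g(-8, 2), 4) - 714) = ((3*(-20) + 26) - 930)/((4 - 1*2)*(1 + 4) - 714) = ((-60 + 26) - 930)/((4 - 2)*5 - 714) = (-34 - 930)/(2*5 - 714) = -964/(10 - 714) = -964/(-704) = -964*(-1/704) = 241/176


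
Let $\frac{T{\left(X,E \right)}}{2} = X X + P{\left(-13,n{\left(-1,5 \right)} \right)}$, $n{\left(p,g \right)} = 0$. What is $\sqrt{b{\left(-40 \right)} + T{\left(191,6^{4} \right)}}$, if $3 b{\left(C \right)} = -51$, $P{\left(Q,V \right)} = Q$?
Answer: $\sqrt{72919} \approx 270.04$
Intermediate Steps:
$b{\left(C \right)} = -17$ ($b{\left(C \right)} = \frac{1}{3} \left(-51\right) = -17$)
$T{\left(X,E \right)} = -26 + 2 X^{2}$ ($T{\left(X,E \right)} = 2 \left(X X - 13\right) = 2 \left(X^{2} - 13\right) = 2 \left(-13 + X^{2}\right) = -26 + 2 X^{2}$)
$\sqrt{b{\left(-40 \right)} + T{\left(191,6^{4} \right)}} = \sqrt{-17 - \left(26 - 2 \cdot 191^{2}\right)} = \sqrt{-17 + \left(-26 + 2 \cdot 36481\right)} = \sqrt{-17 + \left(-26 + 72962\right)} = \sqrt{-17 + 72936} = \sqrt{72919}$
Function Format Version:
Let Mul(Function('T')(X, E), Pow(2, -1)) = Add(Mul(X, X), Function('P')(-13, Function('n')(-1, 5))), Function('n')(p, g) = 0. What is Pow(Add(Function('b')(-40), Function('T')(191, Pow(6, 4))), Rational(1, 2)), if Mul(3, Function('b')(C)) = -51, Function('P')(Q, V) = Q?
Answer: Pow(72919, Rational(1, 2)) ≈ 270.04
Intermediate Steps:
Function('b')(C) = -17 (Function('b')(C) = Mul(Rational(1, 3), -51) = -17)
Function('T')(X, E) = Add(-26, Mul(2, Pow(X, 2))) (Function('T')(X, E) = Mul(2, Add(Mul(X, X), -13)) = Mul(2, Add(Pow(X, 2), -13)) = Mul(2, Add(-13, Pow(X, 2))) = Add(-26, Mul(2, Pow(X, 2))))
Pow(Add(Function('b')(-40), Function('T')(191, Pow(6, 4))), Rational(1, 2)) = Pow(Add(-17, Add(-26, Mul(2, Pow(191, 2)))), Rational(1, 2)) = Pow(Add(-17, Add(-26, Mul(2, 36481))), Rational(1, 2)) = Pow(Add(-17, Add(-26, 72962)), Rational(1, 2)) = Pow(Add(-17, 72936), Rational(1, 2)) = Pow(72919, Rational(1, 2))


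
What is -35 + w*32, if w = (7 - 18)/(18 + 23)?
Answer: -1787/41 ≈ -43.585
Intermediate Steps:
w = -11/41 ≈ -0.26829
-35 + w*32 = -35 - 11/41*32 = -35 - 352/41 = -1787/41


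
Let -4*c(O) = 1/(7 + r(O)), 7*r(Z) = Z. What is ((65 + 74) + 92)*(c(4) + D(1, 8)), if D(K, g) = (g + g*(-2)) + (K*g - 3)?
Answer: -148533/212 ≈ -700.63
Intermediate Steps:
r(Z) = Z/7
D(K, g) = -3 - g + K*g (D(K, g) = (g - 2*g) + (-3 + K*g) = -g + (-3 + K*g) = -3 - g + K*g)
c(O) = -1/(4*(7 + O/7))
((65 + 74) + 92)*(c(4) + D(1, 8)) = ((65 + 74) + 92)*(-7/(196 + 4*4) + (-3 - 1*8 + 1*8)) = (139 + 92)*(-7/(196 + 16) + (-3 - 8 + 8)) = 231*(-7/212 - 3) = 231*(-643/212) = -148533/212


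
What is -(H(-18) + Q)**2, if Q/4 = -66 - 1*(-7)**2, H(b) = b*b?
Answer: -18496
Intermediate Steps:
H(b) = b**2
Q = -460 (Q = 4*(-66 - 1*(-7)**2) = 4*(-66 - 1*49) = 4*(-66 - 49) = 4*(-115) = -460)
-(H(-18) + Q)**2 = -((-18)**2 - 460)**2 = -(324 - 460)**2 = -1*(-136)**2 = -1*18496 = -18496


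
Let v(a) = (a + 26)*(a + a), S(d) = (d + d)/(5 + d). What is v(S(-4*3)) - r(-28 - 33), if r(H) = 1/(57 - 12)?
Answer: 444911/2205 ≈ 201.77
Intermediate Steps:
S(d) = 2*d/(5 + d) (S(d) = (2*d)/(5 + d) = 2*d/(5 + d))
r(H) = 1/45
v(a) = 2*a*(26 + a) (v(a) = (26 + a)*(2*a) = 2*a*(26 + a))
v(S(-4*3)) - r(-28 - 33) = 2*(2*(-4*3)/(5 - 4*3))*(26 + 2*(-4*3)/(5 - 4*3)) - 1*1/45 = 2*(2*(-12)/(5 - 12))*(26 + 2*(-12)/(5 - 12)) - 1/45 = 2*(2*(-12)/(-7))*(26 + 2*(-12)/(-7)) - 1/45 = 2*(2*(-12)*(-1/7))*(26 + 2*(-12)*(-1/7)) - 1/45 = 2*(24/7)*(26 + 24/7) - 1/45 = 2*(24/7)*(206/7) - 1/45 = 9888/49 - 1/45 = 444911/2205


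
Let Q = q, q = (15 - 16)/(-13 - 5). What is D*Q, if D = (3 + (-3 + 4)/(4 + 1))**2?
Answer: 128/225 ≈ 0.56889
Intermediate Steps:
D = 256/25 (D = (3 + 1/5)**2 = (16/5)**2 = 256/25 ≈ 10.240)
q = 1/18 (q = -1/(-18) = -1*(-1/18) = 1/18 ≈ 0.055556)
Q = 1/18 ≈ 0.055556
D*Q = (256/25)*(1/18) = 128/225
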